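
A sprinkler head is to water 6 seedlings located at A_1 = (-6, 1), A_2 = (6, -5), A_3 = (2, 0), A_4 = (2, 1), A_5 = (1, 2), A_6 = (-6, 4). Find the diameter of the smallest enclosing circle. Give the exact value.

15

The minimum enclosing circle of a finite set is fixed by two of the points (as a diameter) or three (as a circumcircle).
The farthest pair is A_2–A_6 with squared distance 225. The circle on this segment as diameter has centre (0, -0.5) and r² = 225/4 = 56.25.
Check A_1: distance² to centre = 38.25 ≤ 56.25, so it lies inside.
All remaining points lie in this disk, and no smaller disk contains both endpoints, so this is the minimum enclosing circle.
Diameter = 2r = 2√(56.25) = 15.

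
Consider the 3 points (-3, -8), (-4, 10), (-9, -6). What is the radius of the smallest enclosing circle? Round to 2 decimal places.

Call the three points A, B, C in the order given.
Side lengths²: AB² = 325, AC² = 40, BC² = 281.
Since AB² = 325 ≥ 281 + 40 = 321, the angle opposite AB is not acute, so the smallest enclosing circle has AB as diameter.
Centre = midpoint of AB = (-3.5, 1), r² = 325/4 = 81.25.
r = √(81.25) ≈ 9.01.

9.01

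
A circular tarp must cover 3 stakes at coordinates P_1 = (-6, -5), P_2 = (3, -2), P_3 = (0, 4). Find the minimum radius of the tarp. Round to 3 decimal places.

5.463

Side lengths²: P_1P_2² = 90, P_1P_3² = 117, P_2P_3² = 45.
Since P_1P_3² = 117 < 90 + 45 = 135, the triangle is acute, so the smallest enclosing circle is the circumcircle.
Circumcentre = (-33/14, -13/14), r² = 2925/98.
r = √(2925/98) ≈ 5.463.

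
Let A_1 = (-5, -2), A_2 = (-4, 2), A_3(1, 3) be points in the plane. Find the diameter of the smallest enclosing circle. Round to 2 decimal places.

7.81

Side lengths²: A_1A_2² = 17, A_1A_3² = 61, A_2A_3² = 26.
Since A_1A_3² = 61 ≥ 26 + 17 = 43, the angle opposite A_1A_3 is not acute, so the smallest enclosing circle has A_1A_3 as diameter.
Centre = midpoint of A_1A_3 = (-2, 0.5), r² = 61/4 = 15.25.
Diameter = 2r = 2√(15.25) ≈ 7.81.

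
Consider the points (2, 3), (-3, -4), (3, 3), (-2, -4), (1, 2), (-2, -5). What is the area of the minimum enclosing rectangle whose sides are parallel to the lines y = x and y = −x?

26

In coordinates u = x + y, v = x − y the rectangle is axis-aligned; the map (x,y)→(u,v) scales areas by 2.
u-values: 5, -7, 6, -6, 3, -7; range = 6 − (-7) = 13.
v-values: -1, 1, 0, 2, -1, 3; range = 3 − (-1) = 4.
Area = (13 × 4) / 2 = 26.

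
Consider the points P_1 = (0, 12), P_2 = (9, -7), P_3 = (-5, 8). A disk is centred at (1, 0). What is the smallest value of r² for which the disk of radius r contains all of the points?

The required radius is the distance from (1, 0) to the farthest point.
Squared distances: 145, 113, 100.
Maximum is 145, attained at P_1.

145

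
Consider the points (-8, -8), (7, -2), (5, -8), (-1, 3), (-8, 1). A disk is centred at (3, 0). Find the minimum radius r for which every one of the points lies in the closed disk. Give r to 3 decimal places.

13.601

The required radius is the distance from (3, 0) to the farthest point.
Squared distances: 185, 20, 68, 25, 122.
Maximum is 185, attained at (-8, -8).
r = √185 ≈ 13.601.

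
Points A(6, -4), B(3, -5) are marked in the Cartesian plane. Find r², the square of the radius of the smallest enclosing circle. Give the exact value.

2.5

The smallest circle enclosing two points has them as diameter endpoints.
Centre = midpoint = (4.5, -4.5); r² = |AB|²/4 = 10/4 = 2.5.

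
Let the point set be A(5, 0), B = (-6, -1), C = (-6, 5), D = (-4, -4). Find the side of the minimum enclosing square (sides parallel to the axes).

The bounding box has width 11 and height 9.
An axis-aligned square enclosing the set must have side ≥ max(width, height).
So the minimum side is max(11, 9) = 11.

11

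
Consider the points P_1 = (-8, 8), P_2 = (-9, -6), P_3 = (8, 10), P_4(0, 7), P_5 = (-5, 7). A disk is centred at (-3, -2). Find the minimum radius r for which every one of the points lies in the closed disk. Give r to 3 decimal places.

16.279

The required radius is the distance from (-3, -2) to the farthest point.
Squared distances: 125, 52, 265, 90, 85.
Maximum is 265, attained at P_3.
r = √265 ≈ 16.279.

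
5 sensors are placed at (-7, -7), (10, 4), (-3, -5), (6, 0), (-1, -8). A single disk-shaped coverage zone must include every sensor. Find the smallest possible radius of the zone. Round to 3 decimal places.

By Welzl's lemma the MEC is supported by two points (diametrically opposite) or three points (on a circumcircle).
The farthest pair is (-7, -7)–(10, 4) with squared distance 410. The circle on this segment as diameter has centre (1.5, -1.5) and r² = 410/4 = 102.5.
Check (-3, -5): distance² to centre = 32.5 ≤ 102.5, so it lies inside.
All remaining points lie in this disk, and no smaller disk contains both endpoints, so this is the minimum enclosing circle.
r = √(102.5) ≈ 10.124.

10.124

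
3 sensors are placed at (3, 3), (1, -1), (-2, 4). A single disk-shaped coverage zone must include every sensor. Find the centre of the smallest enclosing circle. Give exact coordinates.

Call the three points A, B, C in the order given.
Side lengths²: AB² = 20, AC² = 26, BC² = 34.
Since BC² = 34 < 26 + 20 = 46, the triangle is acute, so the smallest enclosing circle is the circumcircle.
Circumcentre = (2/11, 21/11), r² = 1105/121.
Centre = (2/11, 21/11).

(2/11, 21/11)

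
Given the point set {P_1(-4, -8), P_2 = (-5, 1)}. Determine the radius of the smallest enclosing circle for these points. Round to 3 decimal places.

4.528

The smallest circle enclosing two points has them as diameter endpoints.
Centre = midpoint = (-4.5, -3.5); r² = |P_1P_2|²/4 = 82/4 = 20.5.
r = √(20.5) ≈ 4.528.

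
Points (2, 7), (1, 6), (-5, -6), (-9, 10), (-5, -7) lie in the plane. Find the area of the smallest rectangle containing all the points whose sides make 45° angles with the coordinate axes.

220.5

In coordinates u = x + y, v = x − y the rectangle is axis-aligned; the map (x,y)→(u,v) scales areas by 2.
u-values: 9, 7, -11, 1, -12; range = 9 − (-12) = 21.
v-values: -5, -5, 1, -19, 2; range = 2 − (-19) = 21.
Area = (21 × 21) / 2 = 220.5.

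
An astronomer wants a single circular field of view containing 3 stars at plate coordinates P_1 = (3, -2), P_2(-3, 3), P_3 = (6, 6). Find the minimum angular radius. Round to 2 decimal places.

Side lengths²: P_1P_2² = 61, P_1P_3² = 73, P_2P_3² = 90.
Since P_2P_3² = 90 < 73 + 61 = 134, the triangle is acute, so the smallest enclosing circle is the circumcircle.
Circumcentre = (85/42, 41/14), r² = 22265/882.
r = √(22265/882) ≈ 5.02.

5.02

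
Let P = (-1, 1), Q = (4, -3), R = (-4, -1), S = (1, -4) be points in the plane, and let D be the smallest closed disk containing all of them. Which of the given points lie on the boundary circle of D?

Q, R

A smallest enclosing disk is always determined by at most three of the input points on its boundary.
The farthest pair is Q–R with squared distance 68. The circle on this segment as diameter has centre (0, -2) and r² = 68/4 = 17.
Check P: distance² to centre = 10 ≤ 17, so it lies inside.
All remaining points lie in this disk, and no smaller disk contains both endpoints, so this is the minimum enclosing circle.
The points at distance exactly r from the centre are Q, R — 2 points.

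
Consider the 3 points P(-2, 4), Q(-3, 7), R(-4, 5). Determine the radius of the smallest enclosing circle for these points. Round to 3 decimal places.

Side lengths²: PQ² = 10, PR² = 5, QR² = 5.
Since PQ² = 10 ≥ 5 + 5 = 10, the angle opposite PQ is not acute, so the smallest enclosing circle has PQ as diameter.
Centre = midpoint of PQ = (-2.5, 5.5), r² = 10/4 = 2.5.
r = √(2.5) ≈ 1.581.

1.581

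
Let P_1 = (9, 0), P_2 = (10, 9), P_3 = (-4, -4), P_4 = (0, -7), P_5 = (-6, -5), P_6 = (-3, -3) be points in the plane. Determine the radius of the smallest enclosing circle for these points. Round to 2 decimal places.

10.63

The farthest pair is P_2–P_5 with squared distance 452. The circle on this segment as diameter has centre (2, 2) and r² = 452/4 = 113.
Check P_1: distance² to centre = 53 ≤ 113, so it lies inside.
All remaining points lie in this disk, and no smaller disk contains both endpoints, so this is the minimum enclosing circle.
r = √113 ≈ 10.63.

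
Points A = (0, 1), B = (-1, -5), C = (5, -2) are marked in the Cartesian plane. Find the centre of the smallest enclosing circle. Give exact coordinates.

Side lengths²: AB² = 37, AC² = 34, BC² = 45.
Since BC² = 45 < 37 + 34 = 71, the triangle is acute, so the smallest enclosing circle is the circumcircle.
Circumcentre = (31/22, -51/22), r² = 3145/242.
Centre = (31/22, -51/22).

(31/22, -51/22)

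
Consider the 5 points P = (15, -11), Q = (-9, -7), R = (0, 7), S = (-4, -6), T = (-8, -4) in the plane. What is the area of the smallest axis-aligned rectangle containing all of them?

x ranges over [-9, 15], width 24.
y ranges over [-11, 7], height 18.
Area = 24 × 18 = 432.

432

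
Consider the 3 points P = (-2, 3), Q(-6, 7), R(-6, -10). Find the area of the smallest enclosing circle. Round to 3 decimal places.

226.980

Side lengths²: PQ² = 32, PR² = 185, QR² = 289.
Since QR² = 289 ≥ 185 + 32 = 217, the angle opposite QR is not acute, so the smallest enclosing circle has QR as diameter.
Centre = midpoint of QR = (-6, -1.5), r² = 289/4 = 72.25.
Area = π·r² = π·72.25 ≈ 226.980.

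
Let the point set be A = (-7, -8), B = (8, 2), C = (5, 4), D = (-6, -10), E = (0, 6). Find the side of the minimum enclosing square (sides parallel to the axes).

The bounding box has width 15 and height 16.
An axis-aligned square enclosing the set must have side ≥ max(width, height).
So the minimum side is max(15, 16) = 16.

16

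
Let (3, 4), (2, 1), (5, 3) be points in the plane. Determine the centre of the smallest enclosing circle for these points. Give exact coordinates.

(47/14, 31/14)

Call the three points A, B, C in the order given.
Side lengths²: AB² = 10, AC² = 5, BC² = 13.
Since BC² = 13 < 10 + 5 = 15, the triangle is acute, so the smallest enclosing circle is the circumcircle.
Circumcentre = (47/14, 31/14), r² = 325/98.
Centre = (47/14, 31/14).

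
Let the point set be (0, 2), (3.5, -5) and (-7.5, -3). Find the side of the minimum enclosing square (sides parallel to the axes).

The bounding box has width 11 and height 7.
An axis-aligned square enclosing the set must have side ≥ max(width, height).
So the minimum side is max(11, 7) = 11.

11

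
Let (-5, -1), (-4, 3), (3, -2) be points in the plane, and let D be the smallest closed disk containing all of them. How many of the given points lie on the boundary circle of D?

Call the three points A, B, C in the order given.
Side lengths²: AB² = 17, AC² = 65, BC² = 74.
Since BC² = 74 < 65 + 17 = 82, the triangle is acute, so the smallest enclosing circle is the circumcircle.
Circumcentre = (-53/66, 5/66), r² = 40885/2178.
The points at distance exactly r from the centre are (-5, -1), (-4, 3), (3, -2) — 3 points.

3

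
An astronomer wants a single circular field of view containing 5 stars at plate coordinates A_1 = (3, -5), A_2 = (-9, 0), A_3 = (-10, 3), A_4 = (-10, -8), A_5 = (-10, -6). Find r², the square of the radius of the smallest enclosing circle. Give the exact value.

20737/338

The minimum enclosing circle is determined by three boundary points: A_1, A_3, A_4.
Their circumcentre is (-115/26, -2.5) with r² = 20737/338.
The farthest remaining point A_5 is at distance² 14653/338 ≤ 20737/338.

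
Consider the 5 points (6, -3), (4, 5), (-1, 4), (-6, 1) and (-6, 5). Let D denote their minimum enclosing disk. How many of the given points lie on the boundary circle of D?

2

By Welzl's lemma the MEC is supported by two points (diametrically opposite) or three points (on a circumcircle).
The farthest pair is (6, -3)–(-6, 5) with squared distance 208. The circle on this segment as diameter has centre (0, 1) and r² = 208/4 = 52.
Check (4, 5): distance² to centre = 32 ≤ 52, so it lies inside.
All remaining points lie in this disk, and no smaller disk contains both endpoints, so this is the minimum enclosing circle.
The points at distance exactly r from the centre are (6, -3), (-6, 5) — 2 points.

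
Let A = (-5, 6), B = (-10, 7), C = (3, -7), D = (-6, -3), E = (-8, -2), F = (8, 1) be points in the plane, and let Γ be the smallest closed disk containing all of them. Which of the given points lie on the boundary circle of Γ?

The minimum enclosing circle is determined by three boundary points: B, C, F.
Their circumcentre is (-105/58, 91/58) with r² = 162425/1682.
The farthest remaining point E is at distance² 85865/1682 ≤ 162425/1682.
The points at distance exactly r from the centre are B, C, F — 3 points.

B, C, F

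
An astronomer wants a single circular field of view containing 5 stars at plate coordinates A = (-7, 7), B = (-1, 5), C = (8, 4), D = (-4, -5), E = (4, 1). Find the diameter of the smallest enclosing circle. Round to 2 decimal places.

A smallest enclosing disk is always determined by at most three of the input points on its boundary.
The minimum enclosing circle is determined by three boundary points: A, C, D.
Their circumcentre is (-5/38, 89/38) with r² = 49725/722.
The farthest remaining point E is at distance² 13625/722 ≤ 49725/722.
Diameter = 2r = 2√(49725/722) ≈ 16.60.

16.60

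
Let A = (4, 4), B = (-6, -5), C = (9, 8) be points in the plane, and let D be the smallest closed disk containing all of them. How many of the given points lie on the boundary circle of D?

2

Side lengths²: AB² = 181, AC² = 41, BC² = 394.
Since BC² = 394 ≥ 181 + 41 = 222, the angle opposite BC is not acute, so the smallest enclosing circle has BC as diameter.
Centre = midpoint of BC = (1.5, 1.5), r² = 394/4 = 98.5.
The points at distance exactly r from the centre are B, C — 2 points.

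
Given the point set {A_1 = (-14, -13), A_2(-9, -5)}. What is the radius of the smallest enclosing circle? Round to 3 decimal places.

The smallest circle enclosing two points has them as diameter endpoints.
Centre = midpoint = (-11.5, -9); r² = |A_1A_2|²/4 = 89/4 = 22.25.
r = √(22.25) ≈ 4.717.

4.717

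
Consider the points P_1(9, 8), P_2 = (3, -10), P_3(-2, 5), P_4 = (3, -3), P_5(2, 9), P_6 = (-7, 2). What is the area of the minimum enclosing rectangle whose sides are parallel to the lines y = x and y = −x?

In coordinates u = x + y, v = x − y the rectangle is axis-aligned; the map (x,y)→(u,v) scales areas by 2.
u-values: 17, -7, 3, 0, 11, -5; range = 17 − (-7) = 24.
v-values: 1, 13, -7, 6, -7, -9; range = 13 − (-9) = 22.
Area = (24 × 22) / 2 = 264.

264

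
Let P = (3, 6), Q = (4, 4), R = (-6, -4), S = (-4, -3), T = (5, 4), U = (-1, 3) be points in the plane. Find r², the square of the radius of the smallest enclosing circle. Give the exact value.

A smallest enclosing disk is always determined by at most three of the input points on its boundary.
The minimum enclosing circle is determined by three boundary points: P, R, T.
Their circumcentre is (-27/38, 11/38) with r² = 33485/722.
The farthest remaining point Q is at distance² 25961/722 ≤ 33485/722.

33485/722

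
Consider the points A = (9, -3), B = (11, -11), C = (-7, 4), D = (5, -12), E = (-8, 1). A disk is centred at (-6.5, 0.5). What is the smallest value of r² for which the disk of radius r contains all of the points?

438.5

The required radius is the distance from (-6.5, 0.5) to the farthest point.
Squared distances: 252.5, 438.5, 12.5, 288.5, 2.5.
Maximum is 438.5, attained at B.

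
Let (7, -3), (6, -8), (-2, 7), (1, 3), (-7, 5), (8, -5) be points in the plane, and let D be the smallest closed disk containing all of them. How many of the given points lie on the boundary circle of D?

The farthest pair is (6, -8)–(-7, 5) with squared distance 338. The circle on this segment as diameter has centre (-0.5, -1.5) and r² = 338/4 = 84.5.
Check (7, -3): distance² to centre = 58.5 ≤ 84.5, so it lies inside.
All remaining points lie in this disk, and no smaller disk contains both endpoints, so this is the minimum enclosing circle.
The points at distance exactly r from the centre are (6, -8), (-7, 5), (8, -5) — 3 points.

3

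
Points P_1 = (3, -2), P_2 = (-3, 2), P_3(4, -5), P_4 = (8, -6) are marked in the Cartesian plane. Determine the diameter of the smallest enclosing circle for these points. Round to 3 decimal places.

The farthest pair is P_2–P_4 with squared distance 185. The circle on this segment as diameter has centre (2.5, -2) and r² = 185/4 = 46.25.
Check P_1: distance² to centre = 0.25 ≤ 46.25, so it lies inside.
All remaining points lie in this disk, and no smaller disk contains both endpoints, so this is the minimum enclosing circle.
Diameter = 2r = 2√(46.25) ≈ 13.601.

13.601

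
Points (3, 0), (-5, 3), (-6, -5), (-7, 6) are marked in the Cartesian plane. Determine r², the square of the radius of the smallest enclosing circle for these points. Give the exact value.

The minimum enclosing circle is determined by three boundary points: (3, 0), (-6, -5), (-7, 6).
Their circumcentre is (-173/52, 41/52) with r² = 54961/1352.
The farthest remaining point (-5, 3) is at distance² 10397/1352 ≤ 54961/1352.

54961/1352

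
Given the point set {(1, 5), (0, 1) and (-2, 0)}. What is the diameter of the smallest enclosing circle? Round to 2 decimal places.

Call the three points A, B, C in the order given.
Side lengths²: AB² = 17, AC² = 34, BC² = 5.
Since AC² = 34 ≥ 17 + 5 = 22, the angle opposite AC is not acute, so the smallest enclosing circle has AC as diameter.
Centre = midpoint of AC = (-0.5, 2.5), r² = 34/4 = 8.5.
Diameter = 2r = 2√(8.5) ≈ 5.83.

5.83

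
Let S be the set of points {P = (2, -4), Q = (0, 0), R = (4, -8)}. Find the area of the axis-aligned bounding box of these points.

32

x ranges over [0, 4], width 4.
y ranges over [-8, 0], height 8.
Area = 4 × 8 = 32.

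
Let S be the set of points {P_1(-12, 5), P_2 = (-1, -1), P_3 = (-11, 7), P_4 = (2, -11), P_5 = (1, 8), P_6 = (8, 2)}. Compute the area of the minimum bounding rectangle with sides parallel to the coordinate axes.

x ranges over [-12, 8], width 20.
y ranges over [-11, 8], height 19.
Area = 20 × 19 = 380.

380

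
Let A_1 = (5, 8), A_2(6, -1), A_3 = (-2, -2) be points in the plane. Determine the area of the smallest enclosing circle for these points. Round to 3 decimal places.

Side lengths²: A_1A_2² = 82, A_1A_3² = 149, A_2A_3² = 65.
Since A_1A_3² = 149 ≥ 82 + 65 = 147, the angle opposite A_1A_3 is not acute, so the smallest enclosing circle has A_1A_3 as diameter.
Centre = midpoint of A_1A_3 = (1.5, 3), r² = 149/4 = 37.25.
Area = π·r² = π·37.25 ≈ 117.024.

117.024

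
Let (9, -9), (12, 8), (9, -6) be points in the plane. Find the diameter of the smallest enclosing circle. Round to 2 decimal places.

17.26

Call the three points A, B, C in the order given.
Side lengths²: AB² = 298, AC² = 9, BC² = 205.
Since AB² = 298 ≥ 205 + 9 = 214, the angle opposite AB is not acute, so the smallest enclosing circle has AB as diameter.
Centre = midpoint of AB = (10.5, -0.5), r² = 298/4 = 74.5.
Diameter = 2r = 2√(74.5) ≈ 17.26.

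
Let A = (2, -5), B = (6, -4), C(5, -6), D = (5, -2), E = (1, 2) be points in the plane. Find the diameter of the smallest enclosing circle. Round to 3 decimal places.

By Welzl's lemma the MEC is supported by two points (diametrically opposite) or three points (on a circumcircle).
The farthest pair is C–E with squared distance 80. The circle on this segment as diameter has centre (3, -2) and r² = 80/4 = 20.
Check A: distance² to centre = 10 ≤ 20, so it lies inside.
All remaining points lie in this disk, and no smaller disk contains both endpoints, so this is the minimum enclosing circle.
Diameter = 2r = 2√20 ≈ 8.944.

8.944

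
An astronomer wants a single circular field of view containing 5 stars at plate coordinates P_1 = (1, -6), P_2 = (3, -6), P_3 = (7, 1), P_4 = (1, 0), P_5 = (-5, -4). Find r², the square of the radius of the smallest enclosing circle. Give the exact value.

42.25

The farthest pair is P_3–P_5 with squared distance 169. The circle on this segment as diameter has centre (1, -1.5) and r² = 169/4 = 42.25.
Check P_1: distance² to centre = 20.25 ≤ 42.25, so it lies inside.
All remaining points lie in this disk, and no smaller disk contains both endpoints, so this is the minimum enclosing circle.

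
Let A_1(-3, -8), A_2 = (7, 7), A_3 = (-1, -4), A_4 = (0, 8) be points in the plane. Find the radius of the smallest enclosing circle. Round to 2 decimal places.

9.01

The minimum enclosing circle of a finite set is fixed by two of the points (as a diameter) or three (as a circumcircle).
The farthest pair is A_1–A_2 with squared distance 325. The circle on this segment as diameter has centre (2, -0.5) and r² = 325/4 = 81.25.
Check A_3: distance² to centre = 21.25 ≤ 81.25, so it lies inside.
All remaining points lie in this disk, and no smaller disk contains both endpoints, so this is the minimum enclosing circle.
r = √(81.25) ≈ 9.01.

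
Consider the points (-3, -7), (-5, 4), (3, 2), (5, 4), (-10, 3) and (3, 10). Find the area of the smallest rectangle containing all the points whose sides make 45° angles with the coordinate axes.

In coordinates u = x + y, v = x − y the rectangle is axis-aligned; the map (x,y)→(u,v) scales areas by 2.
u-values: -10, -1, 5, 9, -7, 13; range = 13 − (-10) = 23.
v-values: 4, -9, 1, 1, -13, -7; range = 4 − (-13) = 17.
Area = (23 × 17) / 2 = 195.5.

195.5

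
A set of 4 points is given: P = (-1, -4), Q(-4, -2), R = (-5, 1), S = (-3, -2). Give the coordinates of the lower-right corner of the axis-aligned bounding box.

(-1, -4)

x-range [-5, -1], y-range [-4, 1].
The lower-right corner is (-1, -4).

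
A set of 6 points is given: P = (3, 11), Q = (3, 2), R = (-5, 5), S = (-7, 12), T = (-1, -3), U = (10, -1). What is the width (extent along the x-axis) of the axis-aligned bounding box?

max x = 10, min x = -7, so width = 17.

17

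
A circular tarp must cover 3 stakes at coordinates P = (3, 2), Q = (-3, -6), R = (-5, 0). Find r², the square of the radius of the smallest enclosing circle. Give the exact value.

Side lengths²: PQ² = 100, PR² = 68, QR² = 40.
Since PQ² = 100 < 68 + 40 = 108, the triangle is acute, so the smallest enclosing circle is the circumcircle.
Circumcentre = (-4/13, -23/13), r² = 4250/169.

4250/169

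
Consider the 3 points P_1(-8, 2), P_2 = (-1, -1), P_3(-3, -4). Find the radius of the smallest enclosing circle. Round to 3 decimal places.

Side lengths²: P_1P_2² = 58, P_1P_3² = 61, P_2P_3² = 13.
Since P_1P_3² = 61 < 58 + 13 = 71, the triangle is acute, so the smallest enclosing circle is the circumcircle.
Circumcentre = (-89/18, -29/54), r² = 22997/1458.
r = √(22997/1458) ≈ 3.972.

3.972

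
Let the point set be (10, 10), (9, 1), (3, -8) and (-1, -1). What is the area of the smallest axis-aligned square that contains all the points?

The bounding box has width 11 and height 18.
An axis-aligned square enclosing the set must have side ≥ max(width, height).
So the minimum side is max(11, 18) = 18.
Area = 18² = 324.

324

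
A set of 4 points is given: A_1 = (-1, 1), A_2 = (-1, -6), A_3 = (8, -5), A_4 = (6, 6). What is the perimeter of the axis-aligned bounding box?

42

Width = max x − min x = 8 − (-1) = 9.
Height = max y − min y = 6 − (-6) = 12.
Perimeter = 2(9 + 12) = 42.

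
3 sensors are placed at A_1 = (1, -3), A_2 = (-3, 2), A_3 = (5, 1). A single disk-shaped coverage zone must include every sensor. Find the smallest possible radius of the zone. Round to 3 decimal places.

Side lengths²: A_1A_2² = 41, A_1A_3² = 32, A_2A_3² = 65.
Since A_2A_3² = 65 < 41 + 32 = 73, the triangle is acute, so the smallest enclosing circle is the circumcircle.
Circumcentre = (17/18, 19/18), r² = 2665/162.
r = √(2665/162) ≈ 4.056.

4.056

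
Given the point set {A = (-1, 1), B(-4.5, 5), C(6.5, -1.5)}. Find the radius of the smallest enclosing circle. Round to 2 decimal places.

6.39

Side lengths²: AB² = 28.25, AC² = 62.5, BC² = 163.25.
Since BC² = 163.25 ≥ 62.5 + 28.25 = 90.75, the angle opposite BC is not acute, so the smallest enclosing circle has BC as diameter.
Centre = midpoint of BC = (1, 1.75), r² = 163.25/4 = 40.8125.
r = √(40.8125) ≈ 6.39.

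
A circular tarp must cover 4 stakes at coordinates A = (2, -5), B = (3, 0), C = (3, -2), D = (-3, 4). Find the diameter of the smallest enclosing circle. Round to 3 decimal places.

By Welzl's lemma the MEC is supported by two points (diametrically opposite) or three points (on a circumcircle).
The farthest pair is A–D with squared distance 106. The circle on this segment as diameter has centre (-0.5, -0.5) and r² = 106/4 = 26.5.
Check B: distance² to centre = 12.5 ≤ 26.5, so it lies inside.
All remaining points lie in this disk, and no smaller disk contains both endpoints, so this is the minimum enclosing circle.
Diameter = 2r = 2√(26.5) ≈ 10.296.

10.296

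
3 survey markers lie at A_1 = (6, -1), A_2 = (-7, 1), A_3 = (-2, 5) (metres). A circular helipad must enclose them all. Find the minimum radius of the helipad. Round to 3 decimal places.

6.576

Side lengths²: A_1A_2² = 173, A_1A_3² = 100, A_2A_3² = 41.
Since A_1A_2² = 173 ≥ 100 + 41 = 141, the angle opposite A_1A_2 is not acute, so the smallest enclosing circle has A_1A_2 as diameter.
Centre = midpoint of A_1A_2 = (-0.5, 0), r² = 173/4 = 43.25.
r = √(43.25) ≈ 6.576.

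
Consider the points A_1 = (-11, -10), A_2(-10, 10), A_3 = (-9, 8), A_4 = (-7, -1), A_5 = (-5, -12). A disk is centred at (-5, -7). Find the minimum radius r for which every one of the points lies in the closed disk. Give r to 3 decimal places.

The required radius is the distance from (-5, -7) to the farthest point.
Squared distances: 45, 314, 241, 40, 25.
Maximum is 314, attained at A_2.
r = √314 ≈ 17.720.

17.720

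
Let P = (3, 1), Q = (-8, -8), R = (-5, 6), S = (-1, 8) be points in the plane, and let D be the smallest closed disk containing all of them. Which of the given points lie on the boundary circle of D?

The minimum enclosing circle of a finite set is fixed by two of the points (as a diameter) or three (as a circumcircle).
The farthest pair is Q–S with squared distance 305. The circle on this segment as diameter has centre (-4.5, 0) and r² = 305/4 = 76.25.
Check P: distance² to centre = 57.25 ≤ 76.25, so it lies inside.
All remaining points lie in this disk, and no smaller disk contains both endpoints, so this is the minimum enclosing circle.
The points at distance exactly r from the centre are Q, S — 2 points.

Q, S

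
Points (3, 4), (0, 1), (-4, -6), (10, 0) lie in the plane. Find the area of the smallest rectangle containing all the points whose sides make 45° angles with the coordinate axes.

In coordinates u = x + y, v = x − y the rectangle is axis-aligned; the map (x,y)→(u,v) scales areas by 2.
u-values: 7, 1, -10, 10; range = 10 − (-10) = 20.
v-values: -1, -1, 2, 10; range = 10 − (-1) = 11.
Area = (20 × 11) / 2 = 110.

110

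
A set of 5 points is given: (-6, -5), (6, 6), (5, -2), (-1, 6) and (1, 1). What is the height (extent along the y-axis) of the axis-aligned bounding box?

11

max y = 6, min y = -5, so height = 11.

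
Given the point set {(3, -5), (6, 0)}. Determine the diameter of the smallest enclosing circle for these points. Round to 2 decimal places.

The smallest circle enclosing two points has them as diameter endpoints.
Centre = midpoint = (4.5, -2.5); r² = |(3, -5)−(6, 0)|²/4 = 34/4 = 8.5.
Diameter = 2r = 2√(8.5) ≈ 5.83.

5.83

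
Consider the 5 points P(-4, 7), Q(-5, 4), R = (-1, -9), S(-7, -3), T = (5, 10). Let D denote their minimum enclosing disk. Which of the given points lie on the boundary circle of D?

A smallest enclosing disk is always determined by at most three of the input points on its boundary.
The farthest pair is R–T with squared distance 397. The circle on this segment as diameter has centre (2, 0.5) and r² = 397/4 = 99.25.
Check P: distance² to centre = 78.25 ≤ 99.25, so it lies inside.
All remaining points lie in this disk, and no smaller disk contains both endpoints, so this is the minimum enclosing circle.
The points at distance exactly r from the centre are R, T — 2 points.

R, T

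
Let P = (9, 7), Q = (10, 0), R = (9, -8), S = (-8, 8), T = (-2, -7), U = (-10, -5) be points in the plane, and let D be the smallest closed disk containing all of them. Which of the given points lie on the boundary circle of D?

By Welzl's lemma the MEC is supported by two points (diametrically opposite) or three points (on a circumcircle).
The farthest pair is R–S with squared distance 545. The circle on this segment as diameter has centre (0.5, 0) and r² = 545/4 = 136.25.
Check P: distance² to centre = 121.25 ≤ 136.25, so it lies inside.
All remaining points lie in this disk, and no smaller disk contains both endpoints, so this is the minimum enclosing circle.
The points at distance exactly r from the centre are R, S — 2 points.

R, S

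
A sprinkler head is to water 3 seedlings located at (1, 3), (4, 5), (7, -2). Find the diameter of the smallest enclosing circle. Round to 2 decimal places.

Call the three points A, B, C in the order given.
Side lengths²: AB² = 13, AC² = 61, BC² = 58.
Since AC² = 61 < 58 + 13 = 71, the triangle is acute, so the smallest enclosing circle is the circumcircle.
Circumcentre = (241/54, 19/18), r² = 22997/1458.
Diameter = 2r = 2√(22997/1458) ≈ 7.94.

7.94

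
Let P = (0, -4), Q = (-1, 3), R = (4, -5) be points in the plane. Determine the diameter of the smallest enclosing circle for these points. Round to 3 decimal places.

Side lengths²: PQ² = 50, PR² = 17, QR² = 89.
Since QR² = 89 ≥ 50 + 17 = 67, the angle opposite QR is not acute, so the smallest enclosing circle has QR as diameter.
Centre = midpoint of QR = (1.5, -1), r² = 89/4 = 22.25.
Diameter = 2r = 2√(22.25) ≈ 9.434.

9.434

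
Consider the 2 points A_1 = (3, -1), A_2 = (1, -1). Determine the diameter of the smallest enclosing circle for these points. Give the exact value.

2

The smallest circle enclosing two points has them as diameter endpoints.
Centre = midpoint = (2, -1); r² = |A_1A_2|²/4 = 4/4 = 1.
Diameter = 2r = 2√1 = 2.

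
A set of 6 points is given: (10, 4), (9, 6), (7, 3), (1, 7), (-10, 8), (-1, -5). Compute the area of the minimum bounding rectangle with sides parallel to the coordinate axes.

260

x ranges over [-10, 10], width 20.
y ranges over [-5, 8], height 13.
Area = 20 × 13 = 260.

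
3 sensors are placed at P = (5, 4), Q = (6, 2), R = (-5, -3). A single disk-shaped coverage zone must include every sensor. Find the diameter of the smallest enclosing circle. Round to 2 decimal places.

Side lengths²: PQ² = 5, PR² = 149, QR² = 146.
Since PR² = 149 < 146 + 5 = 151, the triangle is acute, so the smallest enclosing circle is the circumcircle.
Circumcentre = (7/54, 17/54), r² = 54385/1458.
Diameter = 2r = 2√(54385/1458) ≈ 12.21.

12.21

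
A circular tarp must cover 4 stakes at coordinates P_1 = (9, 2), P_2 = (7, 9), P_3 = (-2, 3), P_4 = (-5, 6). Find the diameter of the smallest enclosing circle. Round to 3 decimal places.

14.560

The farthest pair is P_1–P_4 with squared distance 212. The circle on this segment as diameter has centre (2, 4) and r² = 212/4 = 53.
Check P_2: distance² to centre = 50 ≤ 53, so it lies inside.
All remaining points lie in this disk, and no smaller disk contains both endpoints, so this is the minimum enclosing circle.
Diameter = 2r = 2√53 ≈ 14.560.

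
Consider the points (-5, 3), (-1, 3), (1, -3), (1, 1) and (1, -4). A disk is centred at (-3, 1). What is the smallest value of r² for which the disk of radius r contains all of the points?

The required radius is the distance from (-3, 1) to the farthest point.
Squared distances: 8, 8, 32, 16, 41.
Maximum is 41, attained at (1, -4).

41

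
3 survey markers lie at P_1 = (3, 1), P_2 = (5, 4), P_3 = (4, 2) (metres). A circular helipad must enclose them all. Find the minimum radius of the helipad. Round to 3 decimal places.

Side lengths²: P_1P_2² = 13, P_1P_3² = 2, P_2P_3² = 5.
Since P_1P_2² = 13 ≥ 5 + 2 = 7, the angle opposite P_1P_2 is not acute, so the smallest enclosing circle has P_1P_2 as diameter.
Centre = midpoint of P_1P_2 = (4, 2.5), r² = 13/4 = 3.25.
r = √(3.25) ≈ 1.803.

1.803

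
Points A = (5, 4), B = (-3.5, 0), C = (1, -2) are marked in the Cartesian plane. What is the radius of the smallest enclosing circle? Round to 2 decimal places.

4.70

Side lengths²: AB² = 88.25, AC² = 52, BC² = 24.25.
Since AB² = 88.25 ≥ 52 + 24.25 = 76.25, the angle opposite AB is not acute, so the smallest enclosing circle has AB as diameter.
Centre = midpoint of AB = (0.75, 2), r² = 88.25/4 = 22.0625.
r = √(22.0625) ≈ 4.70.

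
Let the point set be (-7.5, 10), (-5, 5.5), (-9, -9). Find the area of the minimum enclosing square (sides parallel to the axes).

361

The bounding box has width 4 and height 19.
An axis-aligned square enclosing the set must have side ≥ max(width, height).
So the minimum side is max(4, 19) = 19.
Area = 19² = 361.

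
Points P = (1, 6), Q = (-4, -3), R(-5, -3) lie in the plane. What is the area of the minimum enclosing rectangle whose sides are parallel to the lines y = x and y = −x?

30

In coordinates u = x + y, v = x − y the rectangle is axis-aligned; the map (x,y)→(u,v) scales areas by 2.
u-values: 7, -7, -8; range = 7 − (-8) = 15.
v-values: -5, -1, -2; range = -1 − (-5) = 4.
Area = (15 × 4) / 2 = 30.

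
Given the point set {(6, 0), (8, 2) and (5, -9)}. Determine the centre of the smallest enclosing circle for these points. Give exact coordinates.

Call the three points A, B, C in the order given.
Side lengths²: AB² = 8, AC² = 82, BC² = 130.
Since BC² = 130 ≥ 82 + 8 = 90, the angle opposite BC is not acute, so the smallest enclosing circle has BC as diameter.
Centre = midpoint of BC = (6.5, -3.5), r² = 130/4 = 32.5.
Centre = (6.5, -3.5).

(6.5, -3.5)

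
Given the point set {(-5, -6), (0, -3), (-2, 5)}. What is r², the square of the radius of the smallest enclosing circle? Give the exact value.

Call the three points A, B, C in the order given.
Side lengths²: AB² = 34, AC² = 130, BC² = 68.
Since AC² = 130 ≥ 68 + 34 = 102, the angle opposite AC is not acute, so the smallest enclosing circle has AC as diameter.
Centre = midpoint of AC = (-3.5, -0.5), r² = 130/4 = 32.5.

32.5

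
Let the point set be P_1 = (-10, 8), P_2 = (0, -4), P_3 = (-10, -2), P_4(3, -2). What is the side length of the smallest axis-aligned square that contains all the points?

The bounding box has width 13 and height 12.
An axis-aligned square enclosing the set must have side ≥ max(width, height).
So the minimum side is max(13, 12) = 13.

13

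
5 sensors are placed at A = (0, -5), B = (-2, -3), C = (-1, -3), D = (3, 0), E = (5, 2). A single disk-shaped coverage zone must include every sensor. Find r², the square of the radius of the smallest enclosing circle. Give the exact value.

The minimum enclosing circle is determined by three boundary points: A, B, E.
Their circumcentre is (23/12, -13/12) with r² = 1369/72.
The farthest remaining point C is at distance² 877/72 ≤ 1369/72.

1369/72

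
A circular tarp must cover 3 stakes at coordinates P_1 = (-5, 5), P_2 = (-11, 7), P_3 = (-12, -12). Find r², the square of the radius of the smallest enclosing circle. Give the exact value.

Side lengths²: P_1P_2² = 40, P_1P_3² = 338, P_2P_3² = 362.
Since P_2P_3² = 362 < 338 + 40 = 378, the triangle is acute, so the smallest enclosing circle is the circumcircle.
Circumcentre = (-629/58, -147/58), r² = 152945/1682.

152945/1682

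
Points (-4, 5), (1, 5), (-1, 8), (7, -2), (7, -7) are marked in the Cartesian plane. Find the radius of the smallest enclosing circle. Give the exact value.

By Welzl's lemma the MEC is supported by two points (diametrically opposite) or three points (on a circumcircle).
The farthest pair is (-1, 8)–(7, -7) with squared distance 289. The circle on this segment as diameter has centre (3, 0.5) and r² = 289/4 = 72.25.
Check (-4, 5): distance² to centre = 69.25 ≤ 72.25, so it lies inside.
All remaining points lie in this disk, and no smaller disk contains both endpoints, so this is the minimum enclosing circle.
r = √(72.25) = 8.5.

8.5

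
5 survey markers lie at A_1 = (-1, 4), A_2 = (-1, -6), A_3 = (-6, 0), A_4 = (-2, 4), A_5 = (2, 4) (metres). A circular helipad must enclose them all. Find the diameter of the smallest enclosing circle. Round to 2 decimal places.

10.73

A smallest enclosing disk is always determined by at most three of the input points on its boundary.
The minimum enclosing circle is determined by three boundary points: A_2, A_3, A_5.
Their circumcentre is (-23/34, -11/17) with r² = 33245/1156.
The farthest remaining point A_4 is at distance² 26989/1156 ≤ 33245/1156.
Diameter = 2r = 2√(33245/1156) ≈ 10.73.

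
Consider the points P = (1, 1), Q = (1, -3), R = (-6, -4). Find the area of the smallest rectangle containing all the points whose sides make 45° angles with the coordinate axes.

36

In coordinates u = x + y, v = x − y the rectangle is axis-aligned; the map (x,y)→(u,v) scales areas by 2.
u-values: 2, -2, -10; range = 2 − (-10) = 12.
v-values: 0, 4, -2; range = 4 − (-2) = 6.
Area = (12 × 6) / 2 = 36.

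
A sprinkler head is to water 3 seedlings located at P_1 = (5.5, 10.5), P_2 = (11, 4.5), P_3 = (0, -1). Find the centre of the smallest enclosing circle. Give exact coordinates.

(123/28, 111/28)

Side lengths²: P_1P_2² = 66.25, P_1P_3² = 162.5, P_2P_3² = 151.25.
Since P_1P_3² = 162.5 < 151.25 + 66.25 = 217.5, the triangle is acute, so the smallest enclosing circle is the circumcircle.
Circumcentre = (123/28, 111/28), r² = 17225/392.
Centre = (123/28, 111/28).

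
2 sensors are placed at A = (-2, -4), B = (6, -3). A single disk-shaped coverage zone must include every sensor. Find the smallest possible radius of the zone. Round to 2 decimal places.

The smallest circle enclosing two points has them as diameter endpoints.
Centre = midpoint = (2, -3.5); r² = |AB|²/4 = 65/4 = 16.25.
r = √(16.25) ≈ 4.03.

4.03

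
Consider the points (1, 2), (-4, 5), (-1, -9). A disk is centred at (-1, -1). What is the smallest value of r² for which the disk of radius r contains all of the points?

64

The required radius is the distance from (-1, -1) to the farthest point.
Squared distances: 13, 45, 64.
Maximum is 64, attained at (-1, -9).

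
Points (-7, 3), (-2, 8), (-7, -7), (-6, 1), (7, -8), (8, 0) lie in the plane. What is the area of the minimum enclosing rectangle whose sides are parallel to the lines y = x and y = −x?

In coordinates u = x + y, v = x − y the rectangle is axis-aligned; the map (x,y)→(u,v) scales areas by 2.
u-values: -4, 6, -14, -5, -1, 8; range = 8 − (-14) = 22.
v-values: -10, -10, 0, -7, 15, 8; range = 15 − (-10) = 25.
Area = (22 × 25) / 2 = 275.

275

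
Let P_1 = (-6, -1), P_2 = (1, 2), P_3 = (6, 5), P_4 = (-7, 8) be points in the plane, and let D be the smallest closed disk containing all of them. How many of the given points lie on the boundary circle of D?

3

The minimum enclosing circle of a finite set is fixed by two of the points (as a diameter) or three (as a circumcircle).
The minimum enclosing circle is determined by three boundary points: P_1, P_3, P_4.
Their circumcentre is (-20/19, 78/19) with r² = 18245/361.
The farthest remaining point P_2 is at distance² 3121/361 ≤ 18245/361.
The points at distance exactly r from the centre are P_1, P_3, P_4 — 3 points.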